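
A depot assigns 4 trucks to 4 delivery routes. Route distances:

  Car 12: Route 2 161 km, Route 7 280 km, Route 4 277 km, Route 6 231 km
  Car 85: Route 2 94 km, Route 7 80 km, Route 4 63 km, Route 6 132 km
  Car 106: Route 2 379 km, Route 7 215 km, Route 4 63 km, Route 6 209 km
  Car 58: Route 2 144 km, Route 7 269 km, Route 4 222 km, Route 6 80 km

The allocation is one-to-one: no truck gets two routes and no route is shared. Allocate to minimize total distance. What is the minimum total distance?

This is the linear assignment problem.
Optimal: Car 12→Route 2 (161 km), Car 85→Route 7 (80 km), Car 106→Route 4 (63 km), Car 58→Route 6 (80 km) — total 161+80+63+80 = 384 km.
Row-greedy (each truck in turn takes its cheapest remaining route) gives 702 km, worse by 318.
Swapping Car 85↔Car 58 (Car 85→Route 6 132 km, Car 58→Route 7 269 km) adds 241.
Checked against all permutations: 384 km is optimal.

Min total: 384 km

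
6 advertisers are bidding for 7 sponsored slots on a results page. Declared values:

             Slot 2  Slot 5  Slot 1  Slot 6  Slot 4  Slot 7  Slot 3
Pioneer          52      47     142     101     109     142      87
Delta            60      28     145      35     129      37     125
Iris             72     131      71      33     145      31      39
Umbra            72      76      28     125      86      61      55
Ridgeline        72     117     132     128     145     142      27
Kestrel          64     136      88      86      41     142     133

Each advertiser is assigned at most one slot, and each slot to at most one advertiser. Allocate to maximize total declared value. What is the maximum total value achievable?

This is the linear assignment problem.
Optimal: Pioneer→Slot 7 ($142), Delta→Slot 1 ($145), Iris→Slot 5 ($131), Umbra→Slot 6 ($125), Ridgeline→Slot 4 ($145), Kestrel→Slot 3 ($133) — total 142+145+131+125+145+133 = $821.
Row-greedy (each advertiser in turn takes its best remaining slot) gives $802, worse by 19.
Next-best assignment: Pioneer→Slot 1, Delta→Slot 3, Iris→Slot 4, Umbra→Slot 6, Ridgeline→Slot 7, Kestrel→Slot 5 = $815.
Swapping Iris↔Kestrel (Iris→Slot 3 $39, Kestrel→Slot 5 $136) loses 89.

Max total: $821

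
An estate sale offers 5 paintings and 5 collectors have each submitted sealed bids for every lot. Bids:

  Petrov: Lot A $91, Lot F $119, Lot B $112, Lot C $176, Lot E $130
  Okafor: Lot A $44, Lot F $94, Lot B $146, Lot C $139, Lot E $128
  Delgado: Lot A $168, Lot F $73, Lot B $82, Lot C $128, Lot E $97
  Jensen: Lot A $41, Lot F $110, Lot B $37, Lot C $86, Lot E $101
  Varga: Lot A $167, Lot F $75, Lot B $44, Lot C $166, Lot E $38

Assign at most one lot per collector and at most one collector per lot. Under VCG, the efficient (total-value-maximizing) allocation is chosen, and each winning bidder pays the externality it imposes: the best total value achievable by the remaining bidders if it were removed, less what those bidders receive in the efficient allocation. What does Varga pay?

Varga pays $46.

Efficient allocation: Petrov→Lot E ($130), Okafor→Lot B ($146), Delgado→Lot A ($168), Jensen→Lot F ($110), Varga→Lot C ($166); total welfare W = $720.
Varga receives Lot C at value $166, so the others get W − 166 = $554.
Without Varga: best allocation of the remaining 4 bidders over all 5 lots is Petrov→Lot C ($176), Okafor→Lot B ($146), Delgado→Lot A ($168), Jensen→Lot F ($110), total $600.
VCG payment = (others' best without Varga) − (others' welfare with Varga) = 600 − 554 = $46.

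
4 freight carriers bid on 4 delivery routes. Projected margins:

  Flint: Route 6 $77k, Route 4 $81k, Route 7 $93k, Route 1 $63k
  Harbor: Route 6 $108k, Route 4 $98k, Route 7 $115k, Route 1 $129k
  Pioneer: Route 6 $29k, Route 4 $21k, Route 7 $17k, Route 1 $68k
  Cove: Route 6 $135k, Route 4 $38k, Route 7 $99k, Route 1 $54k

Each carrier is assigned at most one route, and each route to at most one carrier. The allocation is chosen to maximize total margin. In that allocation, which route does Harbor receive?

Optimal: Flint→Route 4 ($81k), Harbor→Route 7 ($115k), Pioneer→Route 1 ($68k), Cove→Route 6 ($135k) — total 81+115+68+135 = $399k.
Column-greedy (each route in turn goes to its best remaining carrier) gives $394k, worse by 5.
Every other assignment is strictly worse.
Harbor's own top route is Route 1 ($129k), but forcing Harbor→Route 1 and reassigning the rest optimally gives only $378k — worse by 21.

Harbor receives Route 7.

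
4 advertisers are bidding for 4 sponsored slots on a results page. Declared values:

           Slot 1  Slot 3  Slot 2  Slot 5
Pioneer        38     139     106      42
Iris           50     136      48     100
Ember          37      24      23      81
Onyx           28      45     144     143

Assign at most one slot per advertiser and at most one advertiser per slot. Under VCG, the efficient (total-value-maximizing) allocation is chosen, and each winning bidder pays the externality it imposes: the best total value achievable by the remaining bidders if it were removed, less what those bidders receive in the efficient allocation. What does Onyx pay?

Onyx pays $44.

Efficient allocation: Pioneer→Slot 2 ($106), Iris→Slot 3 ($136), Ember→Slot 1 ($37), Onyx→Slot 5 ($143); total welfare W = $422.
Onyx receives Slot 5 at value $143, so the others get W − 143 = $279.
Without Onyx: best allocation of the remaining 3 bidders over all 4 slots is Pioneer→Slot 2 ($106), Iris→Slot 3 ($136), Ember→Slot 5 ($81), total $323.
VCG payment = (others' best without Onyx) − (others' welfare with Onyx) = 323 − 279 = $44.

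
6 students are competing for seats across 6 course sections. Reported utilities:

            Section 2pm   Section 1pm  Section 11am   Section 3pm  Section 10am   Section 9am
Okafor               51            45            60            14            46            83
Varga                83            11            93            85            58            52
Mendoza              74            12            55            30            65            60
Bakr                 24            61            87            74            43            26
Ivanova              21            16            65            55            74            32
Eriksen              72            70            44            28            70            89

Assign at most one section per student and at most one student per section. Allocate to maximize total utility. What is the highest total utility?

Max total: 473 points

This is a one-to-one assignment (maximum-weight bipartite matching).
Optimal: Okafor→Section 9am (83 points), Varga→Section 3pm (85 points), Mendoza→Section 2pm (74 points), Bakr→Section 11am (87 points), Ivanova→Section 10am (74 points), Eriksen→Section 1pm (70 points) — total 83+85+74+87+74+70 = 473 points.
Row-greedy (each student in turn takes its best remaining section) gives 468 points, worse by 5.
Next-best assignment: Okafor→Section 9am, Varga→Section 11am, Mendoza→Section 2pm, Bakr→Section 3pm, Ivanova→Section 10am, Eriksen→Section 1pm = 468 points.
Swapping Varga↔Ivanova (Varga→Section 10am 58 points, Ivanova→Section 3pm 55 points) loses 46.
No other one-to-one assignment exceeds 473 points.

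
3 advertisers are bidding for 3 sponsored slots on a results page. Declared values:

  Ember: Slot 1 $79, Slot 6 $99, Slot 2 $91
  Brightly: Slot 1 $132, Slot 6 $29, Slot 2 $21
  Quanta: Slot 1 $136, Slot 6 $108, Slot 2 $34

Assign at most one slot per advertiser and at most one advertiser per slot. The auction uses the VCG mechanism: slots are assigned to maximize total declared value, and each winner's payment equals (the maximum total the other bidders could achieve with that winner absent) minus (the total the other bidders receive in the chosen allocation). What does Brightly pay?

Brightly pays $36.

Efficient allocation: Ember→Slot 2 ($91), Brightly→Slot 1 ($132), Quanta→Slot 6 ($108); total welfare W = $331.
Brightly receives Slot 1 at value $132, so the others get W − 132 = $199.
Without Brightly: best allocation of the remaining 2 bidders over all 3 slots is Ember→Slot 6 ($99), Quanta→Slot 1 ($136), total $235.
VCG payment = (others' best without Brightly) − (others' welfare with Brightly) = 235 − 199 = $36.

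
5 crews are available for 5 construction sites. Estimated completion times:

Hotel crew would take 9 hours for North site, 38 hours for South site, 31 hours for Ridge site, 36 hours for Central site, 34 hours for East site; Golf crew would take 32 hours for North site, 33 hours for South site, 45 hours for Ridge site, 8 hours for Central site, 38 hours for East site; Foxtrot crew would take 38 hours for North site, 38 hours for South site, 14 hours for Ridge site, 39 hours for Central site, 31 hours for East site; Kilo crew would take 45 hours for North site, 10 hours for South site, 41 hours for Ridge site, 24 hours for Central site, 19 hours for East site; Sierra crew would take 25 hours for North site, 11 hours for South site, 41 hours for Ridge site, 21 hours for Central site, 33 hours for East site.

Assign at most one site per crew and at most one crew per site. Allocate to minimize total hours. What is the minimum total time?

Min total: 61 hours

Optimal: Hotel crew→North site (9 hours), Golf crew→Central site (8 hours), Foxtrot crew→Ridge site (14 hours), Kilo crew→East site (19 hours), Sierra crew→South site (11 hours) — total 9+8+14+19+11 = 61 hours.
Row-greedy (each crew in turn takes its cheapest remaining site) gives 74 hours, worse by 13.
Next-best assignment: Hotel crew→North site, Golf crew→Central site, Foxtrot crew→Ridge site, Kilo crew→South site, Sierra crew→East site = 74 hours.
Swapping Hotel crew↔Kilo crew (Hotel crew→East site 34 hours, Kilo crew→North site 45 hours) adds 51.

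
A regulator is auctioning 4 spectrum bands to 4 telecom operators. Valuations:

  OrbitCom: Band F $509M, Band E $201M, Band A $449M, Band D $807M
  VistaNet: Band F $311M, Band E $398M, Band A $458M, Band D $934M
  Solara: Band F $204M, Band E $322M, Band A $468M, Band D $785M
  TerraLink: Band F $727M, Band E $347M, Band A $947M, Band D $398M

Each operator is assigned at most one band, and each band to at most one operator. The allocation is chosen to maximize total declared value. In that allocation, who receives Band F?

OrbitCom receives Band F.

Optimal: OrbitCom→Band F ($509M), VistaNet→Band D ($934M), Solara→Band E ($322M), TerraLink→Band A ($947M) — total 509+934+322+947 = $2712M.
Row-greedy (each operator in turn takes its best remaining band) gives $2314M, worse by 398.
No other one-to-one assignment exceeds $2712M.
OrbitCom's own top band is Band D ($807M), but forcing OrbitCom→Band D and reassigning the rest optimally gives only $2400M — worse by 312.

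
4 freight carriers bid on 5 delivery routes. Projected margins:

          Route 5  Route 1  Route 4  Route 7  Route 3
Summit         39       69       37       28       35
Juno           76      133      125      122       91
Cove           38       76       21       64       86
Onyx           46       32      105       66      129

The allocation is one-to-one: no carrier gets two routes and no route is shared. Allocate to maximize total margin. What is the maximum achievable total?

Maximum total: $387k

Optimal: Summit→Route 1 ($69k), Juno→Route 4 ($125k), Cove→Route 7 ($64k), Onyx→Route 3 ($129k) — total 69+125+64+129 = $387k.
Column-greedy (each route in turn goes to its best remaining carrier) gives $285k, worse by 102.
Next-best assignment: Summit→Route 1, Juno→Route 7, Cove→Route 3, Onyx→Route 4 = $382k.
Swapping Cove↔Onyx (Cove→Route 3 $86k, Onyx→Route 7 $66k) loses 41.
Checked against all permutations: $387k is optimal.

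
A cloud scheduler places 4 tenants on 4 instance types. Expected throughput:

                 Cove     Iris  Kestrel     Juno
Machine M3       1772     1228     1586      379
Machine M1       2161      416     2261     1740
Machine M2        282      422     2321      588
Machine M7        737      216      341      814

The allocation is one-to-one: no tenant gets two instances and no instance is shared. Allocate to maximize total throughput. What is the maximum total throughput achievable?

Optimal: Cove→Machine M1 (2161 ops/s), Iris→Machine M3 (1228 ops/s), Kestrel→Machine M2 (2321 ops/s), Juno→Machine M7 (814 ops/s) — total 2161+1228+2321+814 = 6524 ops/s.
Column-greedy (each instance in turn goes to its best remaining tenant) gives 4837 ops/s, worse by 1687.
Next-best assignment: Cove→Machine M3, Iris→Machine M7, Kestrel→Machine M2, Juno→Machine M1 = 6049 ops/s.
Swapping Iris↔Cove (Iris→Machine M1 416 ops/s, Cove→Machine M3 1772 ops/s) loses 1201.
Every other assignment is strictly worse.

Max total: 6524 ops/s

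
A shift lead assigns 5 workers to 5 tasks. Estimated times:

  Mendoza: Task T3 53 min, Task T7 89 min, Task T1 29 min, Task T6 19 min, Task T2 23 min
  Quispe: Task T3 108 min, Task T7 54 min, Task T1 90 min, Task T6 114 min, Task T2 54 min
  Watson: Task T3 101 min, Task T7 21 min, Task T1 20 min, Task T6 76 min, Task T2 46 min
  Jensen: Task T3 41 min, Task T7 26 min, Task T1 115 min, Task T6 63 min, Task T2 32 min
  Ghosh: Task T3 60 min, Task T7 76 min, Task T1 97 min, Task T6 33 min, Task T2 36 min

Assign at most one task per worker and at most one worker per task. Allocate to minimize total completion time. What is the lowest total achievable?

Optimal: Mendoza→Task T6 (19 min), Quispe→Task T7 (54 min), Watson→Task T1 (20 min), Jensen→Task T3 (41 min), Ghosh→Task T2 (36 min) — total 19+54+20+41+36 = 170 min.
Column-greedy (each task in turn goes to its cheapest remaining worker) gives 178 min, worse by 8.
Swapping Watson↔Ghosh (Watson→Task T2 46 min, Ghosh→Task T1 97 min) adds 87.

Minimum total: 170 min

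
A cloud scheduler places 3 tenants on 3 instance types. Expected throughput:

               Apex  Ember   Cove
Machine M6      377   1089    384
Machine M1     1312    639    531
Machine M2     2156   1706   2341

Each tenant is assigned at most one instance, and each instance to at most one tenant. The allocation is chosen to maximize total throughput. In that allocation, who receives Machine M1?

Optimal: Apex→Machine M1 (1312 ops/s), Ember→Machine M6 (1089 ops/s), Cove→Machine M2 (2341 ops/s) — total 1312+1089+2341 = 4742 ops/s.
Row-greedy (each tenant in turn takes its best remaining instance) gives 3776 ops/s, worse by 966.
Checked against all permutations: 4742 ops/s is optimal.
Apex's own top instance is Machine M2 (2156 ops/s), but forcing Apex→Machine M2 and reassigning the rest optimally gives only 3776 ops/s — worse by 966.

Apex receives Machine M1.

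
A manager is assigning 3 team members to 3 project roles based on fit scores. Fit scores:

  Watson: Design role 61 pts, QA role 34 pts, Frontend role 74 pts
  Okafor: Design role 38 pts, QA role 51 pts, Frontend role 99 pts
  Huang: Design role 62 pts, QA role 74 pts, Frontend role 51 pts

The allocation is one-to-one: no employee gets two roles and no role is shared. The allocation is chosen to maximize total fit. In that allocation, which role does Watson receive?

Watson receives Design role.

Optimal: Watson→Design role (61 pts), Okafor→Frontend role (99 pts), Huang→QA role (74 pts) — total 61+99+74 = 234 pts.
Every other assignment is strictly worse.
Watson's own top role is Frontend role (74 pts), but forcing Watson→Frontend role and reassigning the rest optimally gives only 187 pts — worse by 47.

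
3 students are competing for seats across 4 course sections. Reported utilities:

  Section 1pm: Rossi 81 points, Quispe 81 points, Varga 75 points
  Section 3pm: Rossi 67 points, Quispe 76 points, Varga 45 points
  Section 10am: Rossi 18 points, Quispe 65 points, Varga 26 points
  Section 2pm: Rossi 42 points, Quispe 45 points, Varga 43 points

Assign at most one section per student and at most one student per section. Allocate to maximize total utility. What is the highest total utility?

Optimal: Rossi→Section 3pm (67 points), Quispe→Section 10am (65 points), Varga→Section 1pm (75 points) — total 67+65+75 = 207 points.
Row-greedy (each student in turn takes its best remaining section) gives 200 points, worse by 7.
Next-best assignment: Rossi→Section 1pm, Quispe→Section 3pm, Varga→Section 2pm = 200 points.

Max total: 207 points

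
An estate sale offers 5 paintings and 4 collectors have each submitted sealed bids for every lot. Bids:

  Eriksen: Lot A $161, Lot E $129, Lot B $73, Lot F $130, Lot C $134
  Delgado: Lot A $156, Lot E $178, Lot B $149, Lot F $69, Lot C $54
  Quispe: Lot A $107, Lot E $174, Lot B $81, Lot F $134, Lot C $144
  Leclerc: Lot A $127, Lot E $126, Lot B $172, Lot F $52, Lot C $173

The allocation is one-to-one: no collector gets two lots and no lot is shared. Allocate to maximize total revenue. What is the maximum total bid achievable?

Maximum total: $657

Optimal: Eriksen→Lot A ($161), Delgado→Lot B ($149), Quispe→Lot E ($174), Leclerc→Lot C ($173) — total 161+149+174+173 = $657.
Column-greedy (each lot in turn goes to its best remaining collector) gives $645, worse by 12.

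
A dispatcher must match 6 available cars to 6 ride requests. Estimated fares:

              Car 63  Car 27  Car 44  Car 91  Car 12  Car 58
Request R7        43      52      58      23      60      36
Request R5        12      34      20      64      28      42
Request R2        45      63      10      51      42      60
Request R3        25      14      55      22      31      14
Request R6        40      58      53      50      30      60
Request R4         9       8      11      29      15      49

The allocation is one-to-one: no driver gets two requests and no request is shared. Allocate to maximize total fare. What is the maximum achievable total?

Max total: $331

Treat this as an assignment problem: match each driver to one request.
Optimal: Car 63→Request R2 ($45), Car 27→Request R6 ($58), Car 44→Request R3 ($55), Car 91→Request R5 ($64), Car 12→Request R7 ($60), Car 58→Request R4 ($49) — total 45+58+55+64+60+49 = $331.
Row-greedy (each driver in turn takes its best remaining request) gives $305, worse by 26.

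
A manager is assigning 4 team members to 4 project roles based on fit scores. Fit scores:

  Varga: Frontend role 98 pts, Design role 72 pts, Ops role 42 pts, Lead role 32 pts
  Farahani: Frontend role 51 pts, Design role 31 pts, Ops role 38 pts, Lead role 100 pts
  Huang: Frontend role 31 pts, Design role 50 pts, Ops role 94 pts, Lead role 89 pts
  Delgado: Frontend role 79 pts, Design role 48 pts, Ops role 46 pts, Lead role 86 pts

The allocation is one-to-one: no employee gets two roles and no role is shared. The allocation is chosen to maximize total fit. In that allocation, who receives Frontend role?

Optimal: Varga→Design role (72 pts), Farahani→Lead role (100 pts), Huang→Ops role (94 pts), Delgado→Frontend role (79 pts) — total 72+100+94+79 = 345 pts.
Next-best assignment: Varga→Frontend role, Farahani→Lead role, Huang→Ops role, Delgado→Design role = 340 pts.
Delgado's own top role is Lead role (86 pts), but forcing Delgado→Lead role and reassigning the rest optimally gives only 309 pts — worse by 36.

Delgado receives Frontend role.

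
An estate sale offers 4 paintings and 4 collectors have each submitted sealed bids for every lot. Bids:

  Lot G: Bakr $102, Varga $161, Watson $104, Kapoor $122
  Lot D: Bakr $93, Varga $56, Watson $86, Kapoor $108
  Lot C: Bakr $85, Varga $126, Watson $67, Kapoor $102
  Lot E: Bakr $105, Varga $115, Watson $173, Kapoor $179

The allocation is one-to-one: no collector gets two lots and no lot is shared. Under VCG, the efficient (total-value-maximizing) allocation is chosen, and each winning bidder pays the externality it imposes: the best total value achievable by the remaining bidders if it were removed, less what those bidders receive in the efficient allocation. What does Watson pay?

Watson pays $77.

Efficient allocation: Bakr→Lot D ($93), Varga→Lot G ($161), Watson→Lot E ($173), Kapoor→Lot C ($102); total welfare W = $529.
Watson receives Lot E at value $173, so the others get W − 173 = $356.
Without Watson: best allocation of the remaining 3 bidders over all 4 lots is Bakr→Lot D ($93), Varga→Lot G ($161), Kapoor→Lot E ($179), total $433.
VCG payment = (others' best without Watson) − (others' welfare with Watson) = 433 − 356 = $77.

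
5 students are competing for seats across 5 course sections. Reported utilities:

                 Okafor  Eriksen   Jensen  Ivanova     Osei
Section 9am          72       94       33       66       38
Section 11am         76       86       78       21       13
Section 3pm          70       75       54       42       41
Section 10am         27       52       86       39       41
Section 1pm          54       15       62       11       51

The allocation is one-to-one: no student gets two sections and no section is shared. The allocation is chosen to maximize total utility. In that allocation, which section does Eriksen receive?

Eriksen receives Section 11am.

Optimal: Okafor→Section 3pm (70 points), Eriksen→Section 11am (86 points), Jensen→Section 10am (86 points), Ivanova→Section 9am (66 points), Osei→Section 1pm (51 points) — total 70+86+86+66+51 = 359 points.
Checked against all permutations: 359 points is optimal.
Eriksen's own top section is Section 9am (94 points), but forcing Eriksen→Section 9am and reassigning the rest optimally gives only 349 points — worse by 10.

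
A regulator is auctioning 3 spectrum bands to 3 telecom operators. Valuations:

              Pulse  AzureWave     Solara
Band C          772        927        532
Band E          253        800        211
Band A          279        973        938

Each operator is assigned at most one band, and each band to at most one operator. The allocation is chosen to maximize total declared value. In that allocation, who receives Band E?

AzureWave receives Band E.

This is the linear assignment problem.
Optimal: Pulse→Band C ($772M), AzureWave→Band E ($800M), Solara→Band A ($938M) — total 772+800+938 = $2510M.
Row-greedy (each operator in turn takes its best remaining band) gives $1956M, worse by 554.
Next-best assignment: Pulse→Band E, AzureWave→Band C, Solara→Band A = $2118M.
No other one-to-one assignment exceeds $2510M.
AzureWave's own top band is Band A ($973M), but forcing AzureWave→Band A and reassigning the rest optimally gives only $1956M — worse by 554.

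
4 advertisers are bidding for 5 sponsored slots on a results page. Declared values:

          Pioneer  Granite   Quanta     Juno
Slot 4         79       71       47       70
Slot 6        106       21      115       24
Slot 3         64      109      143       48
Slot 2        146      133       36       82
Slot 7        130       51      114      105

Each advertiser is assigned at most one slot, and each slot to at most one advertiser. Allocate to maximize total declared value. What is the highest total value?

Optimal: Pioneer→Slot 6 ($106), Granite→Slot 2 ($133), Quanta→Slot 3 ($143), Juno→Slot 7 ($105) — total 106+133+143+105 = $487.
Max-entry greedy (repeatedly take the single best remaining cell) gives $465, worse by 22.
Swapping Quanta↔Pioneer (Quanta→Slot 6 $115, Pioneer→Slot 3 $64) loses 70.

Max total: $487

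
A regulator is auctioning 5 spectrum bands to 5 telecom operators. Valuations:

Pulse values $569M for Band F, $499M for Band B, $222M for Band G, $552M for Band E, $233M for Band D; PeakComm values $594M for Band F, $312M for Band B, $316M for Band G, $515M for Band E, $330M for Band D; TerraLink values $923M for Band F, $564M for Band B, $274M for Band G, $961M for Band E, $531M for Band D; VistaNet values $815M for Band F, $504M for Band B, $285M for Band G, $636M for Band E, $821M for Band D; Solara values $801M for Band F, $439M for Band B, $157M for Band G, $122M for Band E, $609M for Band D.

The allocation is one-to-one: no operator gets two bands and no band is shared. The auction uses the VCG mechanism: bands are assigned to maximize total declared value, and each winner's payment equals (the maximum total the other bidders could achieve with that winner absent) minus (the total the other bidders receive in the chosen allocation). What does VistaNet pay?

Efficient allocation: Pulse→Band B ($499M), PeakComm→Band G ($316M), TerraLink→Band E ($961M), VistaNet→Band D ($821M), Solara→Band F ($801M); total welfare W = $3398M.
VistaNet receives Band D at value $821M, so the others get W − 821 = $2577M.
Without VistaNet: best allocation of the remaining 4 bidders over all 5 bands is Pulse→Band B ($499M), PeakComm→Band F ($594M), TerraLink→Band E ($961M), Solara→Band D ($609M), total $2663M.
VCG payment = (others' best without VistaNet) − (others' welfare with VistaNet) = 2663 − 2577 = $86M.

VistaNet pays $86M.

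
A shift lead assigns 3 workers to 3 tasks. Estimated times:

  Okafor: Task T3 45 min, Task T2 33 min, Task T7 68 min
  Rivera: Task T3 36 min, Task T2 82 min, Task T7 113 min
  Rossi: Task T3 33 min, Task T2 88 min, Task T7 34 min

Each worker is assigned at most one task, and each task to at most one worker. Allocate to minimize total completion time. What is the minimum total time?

Minimum total: 103 min

Treat this as an assignment problem: match each worker to one task.
Optimal: Okafor→Task T2 (33 min), Rivera→Task T3 (36 min), Rossi→Task T7 (34 min) — total 33+36+34 = 103 min.
Min-entry greedy (repeatedly take the single cheapest remaining cell) gives 179 min, worse by 76.
Swapping Okafor↔Rivera (Okafor→Task T3 45 min, Rivera→Task T2 82 min) adds 58.
Checked against all permutations: 103 min is optimal.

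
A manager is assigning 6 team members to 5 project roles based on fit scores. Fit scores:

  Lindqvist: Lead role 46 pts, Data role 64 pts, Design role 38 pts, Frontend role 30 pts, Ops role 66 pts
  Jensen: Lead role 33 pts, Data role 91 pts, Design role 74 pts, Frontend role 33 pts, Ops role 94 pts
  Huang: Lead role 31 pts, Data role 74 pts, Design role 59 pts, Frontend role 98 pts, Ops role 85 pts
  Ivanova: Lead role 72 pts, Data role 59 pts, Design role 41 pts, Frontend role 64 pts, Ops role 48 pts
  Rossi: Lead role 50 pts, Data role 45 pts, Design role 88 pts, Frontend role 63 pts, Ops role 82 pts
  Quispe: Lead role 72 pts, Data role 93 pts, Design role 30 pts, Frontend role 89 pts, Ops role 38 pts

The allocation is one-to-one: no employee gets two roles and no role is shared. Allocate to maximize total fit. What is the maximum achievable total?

Maximum total: 445 pts

Optimal: Ivanova→Lead role (72 pts), Quispe→Data role (93 pts), Rossi→Design role (88 pts), Huang→Frontend role (98 pts), Jensen→Ops role (94 pts) — total 72+93+88+98+94 = 445 pts.
Row-greedy (each employee in turn takes its best remaining role) gives 415 pts, worse by 30.
Swapping Rossi↔Quispe (Rossi→Data role 45 pts, Quispe→Design role 30 pts) loses 106.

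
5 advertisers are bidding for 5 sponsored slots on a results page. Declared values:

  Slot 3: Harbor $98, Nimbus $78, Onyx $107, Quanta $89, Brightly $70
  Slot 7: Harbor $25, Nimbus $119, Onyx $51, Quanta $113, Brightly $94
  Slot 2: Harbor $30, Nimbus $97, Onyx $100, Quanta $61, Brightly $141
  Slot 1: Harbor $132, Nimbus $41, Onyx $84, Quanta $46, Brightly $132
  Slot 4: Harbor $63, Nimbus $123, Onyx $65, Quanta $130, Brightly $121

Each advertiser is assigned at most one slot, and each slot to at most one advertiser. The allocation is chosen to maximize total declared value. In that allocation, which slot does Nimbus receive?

Nimbus receives Slot 7.

Treat this as an assignment problem: match each advertiser to one slot.
Optimal: Harbor→Slot 1 ($132), Nimbus→Slot 7 ($119), Onyx→Slot 3 ($107), Quanta→Slot 4 ($130), Brightly→Slot 2 ($141) — total 132+119+107+130+141 = $629.
Row-greedy (each advertiser in turn takes its best remaining slot) gives $616, worse by 13.
Next-best assignment: Harbor→Slot 1, Nimbus→Slot 4, Onyx→Slot 3, Quanta→Slot 7, Brightly→Slot 2 = $616.
Nimbus's own top slot is Slot 4 ($123), but forcing Nimbus→Slot 4 and reassigning the rest optimally gives only $616 — worse by 13.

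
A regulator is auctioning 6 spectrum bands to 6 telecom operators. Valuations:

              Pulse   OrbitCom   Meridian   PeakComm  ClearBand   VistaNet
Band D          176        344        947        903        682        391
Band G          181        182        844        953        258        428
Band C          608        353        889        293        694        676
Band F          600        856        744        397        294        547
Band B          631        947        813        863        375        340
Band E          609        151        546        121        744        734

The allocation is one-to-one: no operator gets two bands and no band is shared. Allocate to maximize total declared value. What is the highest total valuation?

Treat this as an assignment problem: match each operator to one band.
Optimal: Pulse→Band F ($600M), OrbitCom→Band B ($947M), Meridian→Band D ($947M), PeakComm→Band G ($953M), ClearBand→Band C ($694M), VistaNet→Band E ($734M) — total 600+947+947+953+694+734 = $4875M.
Column-greedy (each band in turn goes to its best remaining operator) gives $4815M, worse by 60.
Next-best assignment: Pulse→Band F, OrbitCom→Band B, Meridian→Band D, PeakComm→Band G, ClearBand→Band E, VistaNet→Band C = $4867M.
Swapping PeakComm↔VistaNet (PeakComm→Band E $121M, VistaNet→Band G $428M) loses 1138.

Maximum total: $4875M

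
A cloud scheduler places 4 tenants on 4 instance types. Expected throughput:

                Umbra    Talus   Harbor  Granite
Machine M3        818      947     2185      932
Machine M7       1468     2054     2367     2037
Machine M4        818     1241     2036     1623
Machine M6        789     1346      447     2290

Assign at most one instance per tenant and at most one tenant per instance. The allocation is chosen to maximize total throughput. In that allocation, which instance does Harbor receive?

Optimal: Umbra→Machine M4 (818 ops/s), Talus→Machine M7 (2054 ops/s), Harbor→Machine M3 (2185 ops/s), Granite→Machine M6 (2290 ops/s) — total 818+2054+2185+2290 = 7347 ops/s.
Column-greedy (each instance in turn goes to its best remaining tenant) gives 6651 ops/s, worse by 696.
Next-best assignment: Umbra→Machine M3, Talus→Machine M7, Harbor→Machine M4, Granite→Machine M6 = 7198 ops/s.
Swapping Umbra↔Granite (Umbra→Machine M6 789 ops/s, Granite→Machine M4 1623 ops/s) loses 696.
Harbor's own top instance is Machine M7 (2367 ops/s), but forcing Harbor→Machine M7 and reassigning the rest optimally gives only 6716 ops/s — worse by 631.

Harbor receives Machine M3.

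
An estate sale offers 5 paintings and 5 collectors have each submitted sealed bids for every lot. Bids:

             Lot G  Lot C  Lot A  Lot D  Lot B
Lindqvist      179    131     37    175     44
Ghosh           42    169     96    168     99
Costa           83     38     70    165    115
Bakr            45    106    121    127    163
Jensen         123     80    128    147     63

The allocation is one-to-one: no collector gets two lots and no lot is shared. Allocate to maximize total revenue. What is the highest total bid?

Treat this as an assignment problem: match each collector to one lot.
Optimal: Lindqvist→Lot G ($179), Ghosh→Lot C ($169), Costa→Lot D ($165), Bakr→Lot B ($163), Jensen→Lot A ($128) — total 179+169+165+163+128 = $804.

Max total: $804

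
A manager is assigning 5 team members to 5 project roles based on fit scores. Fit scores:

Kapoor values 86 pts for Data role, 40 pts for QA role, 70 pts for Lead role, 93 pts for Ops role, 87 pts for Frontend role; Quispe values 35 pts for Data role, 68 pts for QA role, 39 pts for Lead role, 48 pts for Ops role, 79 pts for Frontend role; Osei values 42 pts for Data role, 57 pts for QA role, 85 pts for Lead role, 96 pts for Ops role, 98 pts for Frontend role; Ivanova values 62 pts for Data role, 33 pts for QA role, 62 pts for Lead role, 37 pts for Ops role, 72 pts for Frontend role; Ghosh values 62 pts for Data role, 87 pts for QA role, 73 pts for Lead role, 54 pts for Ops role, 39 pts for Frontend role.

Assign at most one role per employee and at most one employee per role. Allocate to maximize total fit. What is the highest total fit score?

Treat this as an assignment problem: match each employee to one role.
Optimal: Kapoor→Data role (86 pts), Quispe→Frontend role (79 pts), Osei→Ops role (96 pts), Ivanova→Lead role (62 pts), Ghosh→QA role (87 pts) — total 86+79+96+62+87 = 410 pts.
Column-greedy (each role in turn goes to its best remaining employee) gives 378 pts, worse by 32.
Swapping Osei↔Ivanova (Osei→Lead role 85 pts, Ivanova→Ops role 37 pts) loses 36.

Max total: 410 pts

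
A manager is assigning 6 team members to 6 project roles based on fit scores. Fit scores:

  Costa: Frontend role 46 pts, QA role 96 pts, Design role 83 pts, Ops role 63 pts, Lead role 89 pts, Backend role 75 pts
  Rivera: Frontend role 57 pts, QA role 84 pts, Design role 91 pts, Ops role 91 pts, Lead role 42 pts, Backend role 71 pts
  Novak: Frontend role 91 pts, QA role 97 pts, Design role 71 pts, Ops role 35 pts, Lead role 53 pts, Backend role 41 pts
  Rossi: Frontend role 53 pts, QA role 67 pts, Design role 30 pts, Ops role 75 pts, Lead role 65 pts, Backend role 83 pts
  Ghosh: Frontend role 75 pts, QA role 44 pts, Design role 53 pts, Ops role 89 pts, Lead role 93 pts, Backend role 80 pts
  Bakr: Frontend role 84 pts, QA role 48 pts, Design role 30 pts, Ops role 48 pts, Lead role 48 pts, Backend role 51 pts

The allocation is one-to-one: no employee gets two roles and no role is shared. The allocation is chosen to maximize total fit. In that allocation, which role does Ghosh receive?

Ghosh receives Ops role.

Optimal: Costa→Lead role (89 pts), Rivera→Design role (91 pts), Novak→QA role (97 pts), Rossi→Backend role (83 pts), Ghosh→Ops role (89 pts), Bakr→Frontend role (84 pts) — total 89+91+97+83+89+84 = 533 pts.
Column-greedy (each role in turn goes to its best remaining employee) gives 483 pts, worse by 50.
Next-best assignment: Costa→Design role, Rivera→Ops role, Novak→QA role, Rossi→Backend role, Ghosh→Lead role, Bakr→Frontend role = 531 pts.
Checked against all permutations: 533 pts is optimal.
Ghosh's own top role is Lead role (93 pts), but forcing Ghosh→Lead role and reassigning the rest optimally gives only 531 pts — worse by 2.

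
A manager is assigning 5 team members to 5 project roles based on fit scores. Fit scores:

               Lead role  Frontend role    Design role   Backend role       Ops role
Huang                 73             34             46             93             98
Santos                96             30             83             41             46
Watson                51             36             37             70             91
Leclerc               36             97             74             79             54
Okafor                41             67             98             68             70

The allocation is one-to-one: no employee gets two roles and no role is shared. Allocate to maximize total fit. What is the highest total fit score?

Treat this as an assignment problem: match each employee to one role.
Optimal: Huang→Backend role (93 pts), Santos→Lead role (96 pts), Watson→Ops role (91 pts), Leclerc→Frontend role (97 pts), Okafor→Design role (98 pts) — total 93+96+91+97+98 = 475 pts.
Max-entry greedy (repeatedly take the single best remaining cell) gives 459 pts, worse by 16.
Swapping Watson↔Leclerc (Watson→Frontend role 36 pts, Leclerc→Ops role 54 pts) loses 98.
Every other assignment is strictly worse.

Max total: 475 pts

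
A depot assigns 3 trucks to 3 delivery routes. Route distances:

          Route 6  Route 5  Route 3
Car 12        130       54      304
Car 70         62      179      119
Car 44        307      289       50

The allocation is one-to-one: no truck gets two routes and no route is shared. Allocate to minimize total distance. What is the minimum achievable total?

Min total: 166 km

Optimal: Car 12→Route 5 (54 km), Car 70→Route 6 (62 km), Car 44→Route 3 (50 km) — total 54+62+50 = 166 km.
Next-best assignment: Car 12→Route 6, Car 70→Route 5, Car 44→Route 3 = 359 km.
Checked against all permutations: 166 km is optimal.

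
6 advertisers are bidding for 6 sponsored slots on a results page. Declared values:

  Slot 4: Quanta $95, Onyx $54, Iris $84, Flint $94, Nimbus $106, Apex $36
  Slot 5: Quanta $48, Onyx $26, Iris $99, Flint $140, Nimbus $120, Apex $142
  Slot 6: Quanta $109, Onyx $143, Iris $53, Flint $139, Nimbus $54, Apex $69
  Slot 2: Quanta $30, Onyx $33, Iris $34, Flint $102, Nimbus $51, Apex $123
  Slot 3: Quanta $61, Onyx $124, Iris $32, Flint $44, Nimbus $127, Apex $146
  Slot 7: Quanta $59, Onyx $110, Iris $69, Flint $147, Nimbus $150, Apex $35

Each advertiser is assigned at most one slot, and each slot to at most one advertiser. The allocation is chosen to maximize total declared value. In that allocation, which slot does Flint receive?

Flint receives Slot 2.

This is the linear assignment problem.
Optimal: Quanta→Slot 4 ($95), Onyx→Slot 6 ($143), Iris→Slot 5 ($99), Flint→Slot 2 ($102), Nimbus→Slot 7 ($150), Apex→Slot 3 ($146) — total 95+143+99+102+150+146 = $735.
Max-entry greedy (repeatedly take the single best remaining cell) gives $708, worse by 27.
Next-best assignment: Quanta→Slot 4, Onyx→Slot 6, Iris→Slot 5, Flint→Slot 7, Nimbus→Slot 3, Apex→Slot 2 = $734.
Every other assignment is strictly worse.
Flint's own top slot is Slot 7 ($147), but forcing Flint→Slot 7 and reassigning the rest optimally gives only $734 — worse by 1.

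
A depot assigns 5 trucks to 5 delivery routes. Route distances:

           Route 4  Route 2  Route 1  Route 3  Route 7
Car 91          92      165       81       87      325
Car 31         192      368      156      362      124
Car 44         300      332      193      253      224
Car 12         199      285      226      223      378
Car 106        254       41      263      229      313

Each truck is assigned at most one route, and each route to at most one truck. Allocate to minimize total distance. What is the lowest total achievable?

This is a one-to-one assignment (minimum-cost bipartite matching).
Optimal: Car 91→Route 3 (87 km), Car 31→Route 7 (124 km), Car 44→Route 1 (193 km), Car 12→Route 4 (199 km), Car 106→Route 2 (41 km) — total 87+124+193+199+41 = 644 km.
Row-greedy (each truck in turn takes its cheapest remaining route) gives 698 km, worse by 54.
Swapping Car 106↔Car 12 (Car 106→Route 4 254 km, Car 12→Route 2 285 km) adds 299.

Minimum total: 644 km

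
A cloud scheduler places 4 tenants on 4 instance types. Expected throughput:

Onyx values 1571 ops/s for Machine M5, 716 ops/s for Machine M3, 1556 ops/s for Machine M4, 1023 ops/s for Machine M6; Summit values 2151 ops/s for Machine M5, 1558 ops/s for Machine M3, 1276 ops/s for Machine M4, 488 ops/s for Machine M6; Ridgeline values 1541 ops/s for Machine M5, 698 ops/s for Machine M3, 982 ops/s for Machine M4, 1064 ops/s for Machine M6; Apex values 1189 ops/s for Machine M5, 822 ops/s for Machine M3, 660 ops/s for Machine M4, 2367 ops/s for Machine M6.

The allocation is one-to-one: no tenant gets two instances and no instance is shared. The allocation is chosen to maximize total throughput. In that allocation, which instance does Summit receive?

Optimal: Onyx→Machine M4 (1556 ops/s), Summit→Machine M3 (1558 ops/s), Ridgeline→Machine M5 (1541 ops/s), Apex→Machine M6 (2367 ops/s) — total 1556+1558+1541+2367 = 7022 ops/s.
Column-greedy (each instance in turn goes to its best remaining tenant) gives 5593 ops/s, worse by 1429.
Summit's own top instance is Machine M5 (2151 ops/s), but forcing Summit→Machine M5 and reassigning the rest optimally gives only 6772 ops/s — worse by 250.

Summit receives Machine M3.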